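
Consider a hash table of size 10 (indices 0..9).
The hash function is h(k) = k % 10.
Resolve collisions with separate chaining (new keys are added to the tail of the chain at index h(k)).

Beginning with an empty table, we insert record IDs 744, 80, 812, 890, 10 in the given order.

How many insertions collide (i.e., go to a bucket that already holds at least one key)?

2

744 -> bucket 4
80 -> bucket 0
812 -> bucket 2
890 -> bucket 0 (collision)
10 -> bucket 0 (collision)
Final buckets:
0: 80 -> 890 -> 10
1: .
2: 812
3: .
4: 744
5: .
6: .
7: .
8: .
9: .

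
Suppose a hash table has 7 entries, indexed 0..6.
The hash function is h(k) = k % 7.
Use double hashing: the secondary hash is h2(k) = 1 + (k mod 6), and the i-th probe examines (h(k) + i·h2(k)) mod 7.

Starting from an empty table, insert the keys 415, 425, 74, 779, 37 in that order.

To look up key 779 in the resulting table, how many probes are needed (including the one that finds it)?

2

Insert 415: h=2, slot 2 empty => index 2.
Insert 425: h=5, slot 5 empty => index 5.
Insert 74: h=4, slot 4 empty => index 4.
Insert 779: h=2, h2=6, slot 2 occupied => index 1.
Insert 37: h=2, h2=2, slots 2,4 occupied => index 6.
Table: [∅, 779, 415, ∅, 74, 425, 37]
Lookup 779: h=2, h2=6, probe 2,1 → found at 1.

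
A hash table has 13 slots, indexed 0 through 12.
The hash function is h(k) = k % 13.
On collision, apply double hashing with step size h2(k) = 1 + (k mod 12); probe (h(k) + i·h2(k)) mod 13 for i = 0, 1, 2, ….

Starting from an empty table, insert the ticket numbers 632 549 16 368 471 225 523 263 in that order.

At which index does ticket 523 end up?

632 hashes to 8; slot 8 is free → place at 8.
549 hashes to 3; slot 3 is free → place at 3.
16 hashes to 3, h2=5; 3,8 taken → place at 0.
368 hashes to 4; slot 4 is free → place at 4.
471 hashes to 3, h2=4; 3 taken → place at 7.
225 hashes to 4, h2=10; 4 taken → place at 1.
523 hashes to 3, h2=8; 3 taken → place at 11.
263 hashes to 3, h2=12; 3 taken → place at 2.
Table: [16, 225, 263, 549, 368, ., ., 471, 632, ., ., 523, .]

11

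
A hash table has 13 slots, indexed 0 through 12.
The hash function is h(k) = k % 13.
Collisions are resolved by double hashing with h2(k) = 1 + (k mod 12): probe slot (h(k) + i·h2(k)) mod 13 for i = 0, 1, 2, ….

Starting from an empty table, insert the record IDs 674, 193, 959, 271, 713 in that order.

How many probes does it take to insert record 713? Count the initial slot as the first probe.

674 hashes to 11; slot 11 is free => place at 11.
193 hashes to 11, h2=2; 11 taken => place at 0.
959 hashes to 10; slot 10 is free => place at 10.
271 hashes to 11, h2=8; 11 taken => place at 6.
713 hashes to 11, h2=6; 11 taken => place at 4.
Table: [193, —, —, —, 713, —, 271, —, —, —, 959, 674, —]

2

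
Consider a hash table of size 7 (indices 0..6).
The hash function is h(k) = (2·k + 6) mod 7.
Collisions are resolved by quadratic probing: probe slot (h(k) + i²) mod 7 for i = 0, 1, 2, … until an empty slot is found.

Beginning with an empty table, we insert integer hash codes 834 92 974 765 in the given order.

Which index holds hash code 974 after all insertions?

834: h=1 => slot 1
92: h=1, probe 1,2 => slot 2
974: h=1, probe 1,2,5 => slot 5
765: h=3 => slot 3
Table: [∅, 834, 92, 765, ∅, 974, ∅]

5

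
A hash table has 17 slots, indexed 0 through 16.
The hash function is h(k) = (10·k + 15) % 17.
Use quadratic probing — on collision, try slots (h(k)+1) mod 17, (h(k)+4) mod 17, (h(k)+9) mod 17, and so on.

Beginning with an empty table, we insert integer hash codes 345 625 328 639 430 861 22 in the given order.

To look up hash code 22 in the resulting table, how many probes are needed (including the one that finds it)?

6

Insert 345: h=14, slot 14 empty -> index 14.
Insert 625: h=9, slot 9 empty -> index 9.
Insert 328: h=14, slot 14 occupied -> index 15.
Insert 639: h=13, slot 13 empty -> index 13.
Insert 430: h=14, slots 14,15 occupied -> index 1.
Insert 861: h=6, slot 6 empty -> index 6.
Insert 22: h=14, slots 14,15,1,6,13 occupied -> index 5.
Table: [_, 430, _, _, _, 22, 861, _, _, 625, _, _, _, 639, 345, 328, _]
Lookup 22: h=14, probe 14,15,1,6,13,5 → found at 5.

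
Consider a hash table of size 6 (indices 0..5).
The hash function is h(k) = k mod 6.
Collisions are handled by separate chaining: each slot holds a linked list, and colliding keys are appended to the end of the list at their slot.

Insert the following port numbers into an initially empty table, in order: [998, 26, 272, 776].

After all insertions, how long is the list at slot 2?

998 → bucket 2
26 → bucket 2 (collision)
272 → bucket 2 (collision)
776 → bucket 2 (collision)
Final buckets:
0: —
1: —
2: 998 -> 26 -> 272 -> 776
3: —
4: —
5: —

4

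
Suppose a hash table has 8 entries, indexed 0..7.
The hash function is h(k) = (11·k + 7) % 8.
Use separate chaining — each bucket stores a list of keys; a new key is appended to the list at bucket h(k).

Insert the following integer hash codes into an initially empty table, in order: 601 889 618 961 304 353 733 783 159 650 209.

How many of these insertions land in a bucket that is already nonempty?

6

Insert 601: h=2, bucket 2 empty → new chain.
Insert 889: h=2, bucket 2 nonempty → append to chain.
Insert 618: h=5, bucket 5 empty → new chain.
Insert 961: h=2, bucket 2 nonempty → append to chain.
Insert 304: h=7, bucket 7 empty → new chain.
Insert 353: h=2, bucket 2 nonempty → append to chain.
Insert 733: h=6, bucket 6 empty → new chain.
Insert 783: h=4, bucket 4 empty → new chain.
Insert 159: h=4, bucket 4 nonempty → append to chain.
Insert 650: h=5, bucket 5 nonempty → append to chain.
Insert 209: h=2, bucket 2 nonempty → append to chain.
Final buckets:
0: —
1: —
2: 601 -> 889 -> 961 -> 353 -> 209
3: —
4: 783 -> 159
5: 618 -> 650
6: 733
7: 304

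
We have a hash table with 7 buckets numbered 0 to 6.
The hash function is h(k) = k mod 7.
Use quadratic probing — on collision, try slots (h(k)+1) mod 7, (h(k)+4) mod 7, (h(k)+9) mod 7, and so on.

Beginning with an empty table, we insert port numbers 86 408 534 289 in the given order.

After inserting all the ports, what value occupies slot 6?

534

Insert 86: h=2, slot 2 empty -> index 2.
Insert 408: h=2, slot 2 occupied -> index 3.
Insert 534: h=2, slots 2,3 occupied -> index 6.
Insert 289: h=2, slots 2,3,6 occupied -> index 4.
Table: [∅, ∅, 86, 408, 289, ∅, 534]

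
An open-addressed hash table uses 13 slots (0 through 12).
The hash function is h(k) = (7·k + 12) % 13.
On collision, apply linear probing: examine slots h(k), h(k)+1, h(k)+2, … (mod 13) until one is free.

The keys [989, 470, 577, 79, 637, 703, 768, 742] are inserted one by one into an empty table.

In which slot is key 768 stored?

10

989 hashes to 6; slot 6 is free → place at 6.
470 hashes to 0; slot 0 is free → place at 0.
577 hashes to 8; slot 8 is free → place at 8.
79 hashes to 6; 6 taken → place at 7.
637 hashes to 12; slot 12 is free → place at 12.
703 hashes to 6; 6,7,8 taken → place at 9.
768 hashes to 6; 6,7,8,9 taken → place at 10.
742 hashes to 6; 6,7,8,9,10 taken → place at 11.
Table: [470, -, -, -, -, -, 989, 79, 577, 703, 768, 742, 637]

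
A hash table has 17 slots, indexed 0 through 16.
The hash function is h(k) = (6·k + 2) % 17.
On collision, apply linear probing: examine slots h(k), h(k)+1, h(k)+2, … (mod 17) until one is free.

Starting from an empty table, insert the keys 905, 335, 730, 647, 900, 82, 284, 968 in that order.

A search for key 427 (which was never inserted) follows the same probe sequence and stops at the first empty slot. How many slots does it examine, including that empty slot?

Insert 905: h=9, slot 9 empty -> index 9.
Insert 335: h=6, slot 6 empty -> index 6.
Insert 730: h=13, slot 13 empty -> index 13.
Insert 647: h=8, slot 8 empty -> index 8.
Insert 900: h=13, slot 13 occupied -> index 14.
Insert 82: h=1, slot 1 empty -> index 1.
Insert 284: h=6, slot 6 occupied -> index 7.
Insert 968: h=13, slots 13,14 occupied -> index 15.
Table: [., 82, ., ., ., ., 335, 284, 647, 905, ., ., ., 730, 900, 968, .]
Lookup 427: h=14, probe 14,15,16 → slot 16 empty, not found.

3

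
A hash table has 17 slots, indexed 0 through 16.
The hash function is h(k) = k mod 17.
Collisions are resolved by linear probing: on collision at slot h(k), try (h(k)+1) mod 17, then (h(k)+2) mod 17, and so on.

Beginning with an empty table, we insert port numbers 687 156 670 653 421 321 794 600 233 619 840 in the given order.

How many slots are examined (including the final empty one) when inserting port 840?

5

687 hashes to 7; slot 7 is free → place at 7.
156 hashes to 3; slot 3 is free → place at 3.
670 hashes to 7; 7 taken → place at 8.
653 hashes to 7; 7,8 taken → place at 9.
421 hashes to 13; slot 13 is free → place at 13.
321 hashes to 15; slot 15 is free → place at 15.
794 hashes to 12; slot 12 is free → place at 12.
600 hashes to 5; slot 5 is free → place at 5.
233 hashes to 12; 12,13 taken → place at 14.
619 hashes to 7; 7,8,9 taken → place at 10.
840 hashes to 7; 7,8,9,10 taken → place at 11.
Table: [∅, ∅, ∅, 156, ∅, 600, ∅, 687, 670, 653, 619, 840, 794, 421, 233, 321, ∅]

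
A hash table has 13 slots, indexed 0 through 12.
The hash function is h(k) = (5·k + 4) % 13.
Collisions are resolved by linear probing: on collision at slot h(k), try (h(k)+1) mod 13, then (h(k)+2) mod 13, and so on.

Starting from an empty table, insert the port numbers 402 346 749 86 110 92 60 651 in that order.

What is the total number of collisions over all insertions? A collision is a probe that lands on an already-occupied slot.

402 hashes to 12; slot 12 is free -> place at 12.
346 hashes to 5; slot 5 is free -> place at 5.
749 hashes to 5; 5 taken -> place at 6.
86 hashes to 5; 5,6 taken -> place at 7.
110 hashes to 8; slot 8 is free -> place at 8.
92 hashes to 9; slot 9 is free -> place at 9.
60 hashes to 5; 5,6,7,8,9 taken -> place at 10.
651 hashes to 9; 9,10 taken -> place at 11.
Table: [_, _, _, _, _, 346, 749, 86, 110, 92, 60, 651, 402]

10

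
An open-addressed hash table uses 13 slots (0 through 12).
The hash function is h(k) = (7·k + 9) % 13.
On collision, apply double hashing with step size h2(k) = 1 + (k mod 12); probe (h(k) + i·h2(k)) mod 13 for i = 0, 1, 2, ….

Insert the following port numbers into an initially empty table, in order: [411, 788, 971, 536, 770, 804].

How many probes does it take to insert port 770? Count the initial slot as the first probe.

3

Insert 411: h=0, slot 0 empty -> index 0.
Insert 788: h=0, h2=9, slot 0 occupied -> index 9.
Insert 971: h=7, slot 7 empty -> index 7.
Insert 536: h=4, slot 4 empty -> index 4.
Insert 770: h=4, h2=3, slots 4,7 occupied -> index 10.
Insert 804: h=8, slot 8 empty -> index 8.
Table: [411, ∅, ∅, ∅, 536, ∅, ∅, 971, 804, 788, 770, ∅, ∅]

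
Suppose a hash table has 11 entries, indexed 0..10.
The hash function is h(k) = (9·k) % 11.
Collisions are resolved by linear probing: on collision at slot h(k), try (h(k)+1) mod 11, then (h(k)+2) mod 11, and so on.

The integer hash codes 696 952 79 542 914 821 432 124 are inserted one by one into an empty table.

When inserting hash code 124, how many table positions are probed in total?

8

Insert 696: h=5, slot 5 empty => index 5.
Insert 952: h=10, slot 10 empty => index 10.
Insert 79: h=7, slot 7 empty => index 7.
Insert 542: h=5, slot 5 occupied => index 6.
Insert 914: h=9, slot 9 empty => index 9.
Insert 821: h=8, slot 8 empty => index 8.
Insert 432: h=5, slots 5,6,7,8,9,10 occupied => index 0.
Insert 124: h=5, slots 5,6,7,8,9,10,0 occupied => index 1.
Table: [432, 124, —, —, —, 696, 542, 79, 821, 914, 952]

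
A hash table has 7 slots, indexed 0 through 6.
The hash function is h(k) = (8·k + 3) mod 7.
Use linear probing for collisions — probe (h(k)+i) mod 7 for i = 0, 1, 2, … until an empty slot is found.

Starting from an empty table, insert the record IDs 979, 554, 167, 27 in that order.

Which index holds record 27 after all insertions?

5

979: h=2 => slot 2
554: h=4 => slot 4
167: h=2, probe 2,3 => slot 3
27: h=2, probe 2,3,4,5 => slot 5
Table: [_, _, 979, 167, 554, 27, _]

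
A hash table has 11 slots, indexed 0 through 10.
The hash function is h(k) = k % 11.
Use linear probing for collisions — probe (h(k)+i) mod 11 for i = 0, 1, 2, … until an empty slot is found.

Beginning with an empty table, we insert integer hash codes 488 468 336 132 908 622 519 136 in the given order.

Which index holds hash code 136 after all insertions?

5

Insert 488: h=4, slot 4 empty -> index 4.
Insert 468: h=6, slot 6 empty -> index 6.
Insert 336: h=6, slot 6 occupied -> index 7.
Insert 132: h=0, slot 0 empty -> index 0.
Insert 908: h=6, slots 6,7 occupied -> index 8.
Insert 622: h=6, slots 6,7,8 occupied -> index 9.
Insert 519: h=2, slot 2 empty -> index 2.
Insert 136: h=4, slot 4 occupied -> index 5.
Table: [132, -, 519, -, 488, 136, 468, 336, 908, 622, -]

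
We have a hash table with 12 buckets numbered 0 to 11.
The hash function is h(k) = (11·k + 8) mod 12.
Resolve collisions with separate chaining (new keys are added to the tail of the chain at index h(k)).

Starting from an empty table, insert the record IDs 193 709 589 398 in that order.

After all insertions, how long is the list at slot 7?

193 → bucket 7
709 → bucket 7 (collision)
589 → bucket 7 (collision)
398 → bucket 6
Final buckets:
0: .
1: .
2: .
3: .
4: .
5: .
6: 398
7: 193 -> 709 -> 589
8: .
9: .
10: .
11: .

3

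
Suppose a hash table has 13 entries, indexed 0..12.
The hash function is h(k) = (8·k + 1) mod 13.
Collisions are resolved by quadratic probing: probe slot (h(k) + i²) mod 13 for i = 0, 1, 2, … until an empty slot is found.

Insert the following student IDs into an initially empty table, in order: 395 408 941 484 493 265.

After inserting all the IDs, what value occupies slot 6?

941

395: h=2 => slot 2
408: h=2, probe 2,3 => slot 3
941: h=2, probe 2,3,6 => slot 6
484: h=12 => slot 12
493: h=6, probe 6,7 => slot 7
265: h=2, probe 2,3,6,11 => slot 11
Table: [∅, ∅, 395, 408, ∅, ∅, 941, 493, ∅, ∅, ∅, 265, 484]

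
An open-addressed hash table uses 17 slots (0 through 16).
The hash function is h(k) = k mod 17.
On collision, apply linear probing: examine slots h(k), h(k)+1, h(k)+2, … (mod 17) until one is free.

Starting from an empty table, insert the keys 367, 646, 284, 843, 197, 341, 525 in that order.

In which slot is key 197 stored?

13

367 hashes to 10; slot 10 is free → place at 10.
646 hashes to 0; slot 0 is free → place at 0.
284 hashes to 12; slot 12 is free → place at 12.
843 hashes to 10; 10 taken → place at 11.
197 hashes to 10; 10,11,12 taken → place at 13.
341 hashes to 1; slot 1 is free → place at 1.
525 hashes to 15; slot 15 is free → place at 15.
Table: [646, 341, ., ., ., ., ., ., ., ., 367, 843, 284, 197, ., 525, .]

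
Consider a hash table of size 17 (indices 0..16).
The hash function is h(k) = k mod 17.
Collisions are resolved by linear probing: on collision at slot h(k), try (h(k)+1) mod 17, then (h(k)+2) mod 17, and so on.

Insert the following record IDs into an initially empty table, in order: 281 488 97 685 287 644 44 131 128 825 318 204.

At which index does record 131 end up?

14

281: h=9 → slot 9
488: h=12 → slot 12
97: h=12, probe 12,13 → slot 13
685: h=5 → slot 5
287: h=15 → slot 15
644: h=15, probe 15,16 → slot 16
44: h=10 → slot 10
131: h=12, probe 12,13,14 → slot 14
128: h=9, probe 9,10,11 → slot 11
825: h=9, probe 9,10,11,12,13,14,15,16,0 → slot 0
318: h=12, probe 12,13,14,15,16,0,1 → slot 1
204: h=0, probe 0,1,2 → slot 2
Table: [825, 318, 204, -, -, 685, -, -, -, 281, 44, 128, 488, 97, 131, 287, 644]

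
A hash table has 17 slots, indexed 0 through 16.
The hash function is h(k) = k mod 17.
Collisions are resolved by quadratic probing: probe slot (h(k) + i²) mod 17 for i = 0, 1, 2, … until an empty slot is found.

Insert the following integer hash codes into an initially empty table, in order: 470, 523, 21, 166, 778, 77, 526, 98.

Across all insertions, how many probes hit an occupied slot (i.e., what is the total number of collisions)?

470: h=11 => slot 11
523: h=13 => slot 13
21: h=4 => slot 4
166: h=13, probe 13,14 => slot 14
778: h=13, probe 13,14,0 => slot 0
77: h=9 => slot 9
526: h=16 => slot 16
98: h=13, probe 13,14,0,5 => slot 5
Table: [778, ., ., ., 21, 98, ., ., ., 77, ., 470, ., 523, 166, ., 526]

6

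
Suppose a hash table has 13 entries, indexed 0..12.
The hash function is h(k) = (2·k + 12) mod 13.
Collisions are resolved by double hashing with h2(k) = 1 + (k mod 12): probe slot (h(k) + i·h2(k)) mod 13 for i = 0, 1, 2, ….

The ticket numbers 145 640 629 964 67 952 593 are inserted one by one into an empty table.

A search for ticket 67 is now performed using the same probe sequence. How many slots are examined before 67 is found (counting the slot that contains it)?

Insert 145: h=3, slot 3 empty => index 3.
Insert 640: h=5, slot 5 empty => index 5.
Insert 629: h=9, slot 9 empty => index 9.
Insert 964: h=3, h2=5, slot 3 occupied => index 8.
Insert 67: h=3, h2=8, slot 3 occupied => index 11.
Insert 952: h=5, h2=5, slot 5 occupied => index 10.
Insert 593: h=2, slot 2 empty => index 2.
Table: [-, -, 593, 145, -, 640, -, -, 964, 629, 952, 67, -]
Lookup 67: h=3, h2=8, probe 3,11 → found at 11.

2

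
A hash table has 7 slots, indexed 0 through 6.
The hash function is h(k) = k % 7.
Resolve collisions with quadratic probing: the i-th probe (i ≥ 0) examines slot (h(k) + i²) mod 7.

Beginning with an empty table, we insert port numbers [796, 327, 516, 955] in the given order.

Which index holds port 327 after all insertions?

796: h=5 => slot 5
327: h=5, probe 5,6 => slot 6
516: h=5, probe 5,6,2 => slot 2
955: h=3 => slot 3
Table: [-, -, 516, 955, -, 796, 327]

6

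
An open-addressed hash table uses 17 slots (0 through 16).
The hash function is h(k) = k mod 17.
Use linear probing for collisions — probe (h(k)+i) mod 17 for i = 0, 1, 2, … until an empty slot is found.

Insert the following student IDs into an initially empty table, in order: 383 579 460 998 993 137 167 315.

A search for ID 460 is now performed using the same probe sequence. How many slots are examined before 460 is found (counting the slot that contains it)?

2

383 hashes to 9; slot 9 is free => place at 9.
579 hashes to 1; slot 1 is free => place at 1.
460 hashes to 1; 1 taken => place at 2.
998 hashes to 12; slot 12 is free => place at 12.
993 hashes to 7; slot 7 is free => place at 7.
137 hashes to 1; 1,2 taken => place at 3.
167 hashes to 14; slot 14 is free => place at 14.
315 hashes to 9; 9 taken => place at 10.
Table: [—, 579, 460, 137, —, —, —, 993, —, 383, 315, —, 998, —, 167, —, —]
Lookup 460: h=1, probe 1,2 → found at 2.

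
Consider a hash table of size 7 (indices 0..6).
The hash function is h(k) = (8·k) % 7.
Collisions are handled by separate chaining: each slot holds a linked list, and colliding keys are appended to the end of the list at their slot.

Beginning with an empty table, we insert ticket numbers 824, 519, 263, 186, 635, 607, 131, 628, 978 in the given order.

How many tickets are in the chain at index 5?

6

Insert 824: h=5, bucket 5 empty → new chain.
Insert 519: h=1, bucket 1 empty → new chain.
Insert 263: h=4, bucket 4 empty → new chain.
Insert 186: h=4, bucket 4 nonempty → append to chain.
Insert 635: h=5, bucket 5 nonempty → append to chain.
Insert 607: h=5, bucket 5 nonempty → append to chain.
Insert 131: h=5, bucket 5 nonempty → append to chain.
Insert 628: h=5, bucket 5 nonempty → append to chain.
Insert 978: h=5, bucket 5 nonempty → append to chain.
Final buckets:
0: —
1: 519
2: —
3: —
4: 263 -> 186
5: 824 -> 635 -> 607 -> 131 -> 628 -> 978
6: —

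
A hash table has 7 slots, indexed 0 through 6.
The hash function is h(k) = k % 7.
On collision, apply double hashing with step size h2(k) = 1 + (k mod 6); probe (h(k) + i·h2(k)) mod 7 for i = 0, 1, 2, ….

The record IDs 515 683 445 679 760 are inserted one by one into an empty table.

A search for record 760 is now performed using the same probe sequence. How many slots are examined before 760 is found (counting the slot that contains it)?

Insert 515: h=4, slot 4 empty => index 4.
Insert 683: h=4, h2=6, slot 4 occupied => index 3.
Insert 445: h=4, h2=2, slot 4 occupied => index 6.
Insert 679: h=0, slot 0 empty => index 0.
Insert 760: h=4, h2=5, slot 4 occupied => index 2.
Table: [679, _, 760, 683, 515, _, 445]
Lookup 760: h=4, h2=5, probe 4,2 → found at 2.

2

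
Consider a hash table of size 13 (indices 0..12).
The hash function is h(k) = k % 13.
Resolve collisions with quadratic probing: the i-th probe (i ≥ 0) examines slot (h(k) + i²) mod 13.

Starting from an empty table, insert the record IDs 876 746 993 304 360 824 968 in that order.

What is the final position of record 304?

1

876: h=5 -> slot 5
746: h=5, probe 5,6 -> slot 6
993: h=5, probe 5,6,9 -> slot 9
304: h=5, probe 5,6,9,1 -> slot 1
360: h=9, probe 9,10 -> slot 10
824: h=5, probe 5,6,9,1,8 -> slot 8
968: h=6, probe 6,7 -> slot 7
Table: [—, 304, —, —, —, 876, 746, 968, 824, 993, 360, —, —]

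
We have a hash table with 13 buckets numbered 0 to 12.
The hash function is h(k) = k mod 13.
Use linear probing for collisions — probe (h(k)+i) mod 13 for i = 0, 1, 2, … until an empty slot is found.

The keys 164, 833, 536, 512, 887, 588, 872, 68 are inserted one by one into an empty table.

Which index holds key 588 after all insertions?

6

164 hashes to 8; slot 8 is free → place at 8.
833 hashes to 1; slot 1 is free → place at 1.
536 hashes to 3; slot 3 is free → place at 3.
512 hashes to 5; slot 5 is free → place at 5.
887 hashes to 3; 3 taken → place at 4.
588 hashes to 3; 3,4,5 taken → place at 6.
872 hashes to 1; 1 taken → place at 2.
68 hashes to 3; 3,4,5,6 taken → place at 7.
Table: [., 833, 872, 536, 887, 512, 588, 68, 164, ., ., ., .]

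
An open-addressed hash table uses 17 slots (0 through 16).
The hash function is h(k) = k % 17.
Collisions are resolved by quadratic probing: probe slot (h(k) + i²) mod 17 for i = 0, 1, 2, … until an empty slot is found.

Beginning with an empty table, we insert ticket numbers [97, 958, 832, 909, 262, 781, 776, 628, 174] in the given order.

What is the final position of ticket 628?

3

97: h=12 => slot 12
958: h=6 => slot 6
832: h=16 => slot 16
909: h=8 => slot 8
262: h=7 => slot 7
781: h=16, probe 16,0 => slot 0
776: h=11 => slot 11
628: h=16, probe 16,0,3 => slot 3
174: h=4 => slot 4
Table: [781, -, -, 628, 174, -, 958, 262, 909, -, -, 776, 97, -, -, -, 832]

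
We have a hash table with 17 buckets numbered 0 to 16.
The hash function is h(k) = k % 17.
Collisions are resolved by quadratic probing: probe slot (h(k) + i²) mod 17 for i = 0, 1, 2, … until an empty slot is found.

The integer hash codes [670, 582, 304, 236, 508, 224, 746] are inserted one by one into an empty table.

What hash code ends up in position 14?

746

Insert 670: h=7, slot 7 empty → index 7.
Insert 582: h=4, slot 4 empty → index 4.
Insert 304: h=15, slot 15 empty → index 15.
Insert 236: h=15, slot 15 occupied → index 16.
Insert 508: h=15, slots 15,16 occupied → index 2.
Insert 224: h=3, slot 3 empty → index 3.
Insert 746: h=15, slots 15,16,2,7 occupied → index 14.
Table: [∅, ∅, 508, 224, 582, ∅, ∅, 670, ∅, ∅, ∅, ∅, ∅, ∅, 746, 304, 236]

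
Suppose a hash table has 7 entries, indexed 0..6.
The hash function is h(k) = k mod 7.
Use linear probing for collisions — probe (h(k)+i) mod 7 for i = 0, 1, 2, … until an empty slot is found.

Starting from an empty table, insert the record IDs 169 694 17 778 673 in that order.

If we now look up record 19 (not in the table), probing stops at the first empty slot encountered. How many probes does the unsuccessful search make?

2

169 hashes to 1; slot 1 is free => place at 1.
694 hashes to 1; 1 taken => place at 2.
17 hashes to 3; slot 3 is free => place at 3.
778 hashes to 1; 1,2,3 taken => place at 4.
673 hashes to 1; 1,2,3,4 taken => place at 5.
Table: [., 169, 694, 17, 778, 673, .]
Lookup 19: h=5, probe 5,6 → slot 6 empty, not found.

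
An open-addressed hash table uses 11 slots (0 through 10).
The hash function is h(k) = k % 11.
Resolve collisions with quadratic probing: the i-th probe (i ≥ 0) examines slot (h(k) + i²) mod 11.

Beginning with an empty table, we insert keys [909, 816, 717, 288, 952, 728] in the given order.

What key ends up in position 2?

Insert 909: h=7, slot 7 empty → index 7.
Insert 816: h=2, slot 2 empty → index 2.
Insert 717: h=2, slot 2 occupied → index 3.
Insert 288: h=2, slots 2,3 occupied → index 6.
Insert 952: h=6, slots 6,7 occupied → index 10.
Insert 728: h=2, slots 2,3,6 occupied → index 0.
Table: [728, ., 816, 717, ., ., 288, 909, ., ., 952]

816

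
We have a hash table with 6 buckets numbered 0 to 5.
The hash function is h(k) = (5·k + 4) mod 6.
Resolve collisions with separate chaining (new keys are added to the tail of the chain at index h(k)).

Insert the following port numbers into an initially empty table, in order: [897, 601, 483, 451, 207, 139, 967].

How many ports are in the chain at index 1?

3

897 -> bucket 1
601 -> bucket 3
483 -> bucket 1 (collision)
451 -> bucket 3 (collision)
207 -> bucket 1 (collision)
139 -> bucket 3 (collision)
967 -> bucket 3 (collision)
Final buckets:
0: _
1: 897 -> 483 -> 207
2: _
3: 601 -> 451 -> 139 -> 967
4: _
5: _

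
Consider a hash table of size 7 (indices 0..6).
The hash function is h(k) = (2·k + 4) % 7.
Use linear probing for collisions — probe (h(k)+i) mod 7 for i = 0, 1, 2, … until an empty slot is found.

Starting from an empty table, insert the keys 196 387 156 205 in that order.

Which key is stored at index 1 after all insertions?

196 hashes to 4; slot 4 is free -> place at 4.
387 hashes to 1; slot 1 is free -> place at 1.
156 hashes to 1; 1 taken -> place at 2.
205 hashes to 1; 1,2 taken -> place at 3.
Table: [—, 387, 156, 205, 196, —, —]

387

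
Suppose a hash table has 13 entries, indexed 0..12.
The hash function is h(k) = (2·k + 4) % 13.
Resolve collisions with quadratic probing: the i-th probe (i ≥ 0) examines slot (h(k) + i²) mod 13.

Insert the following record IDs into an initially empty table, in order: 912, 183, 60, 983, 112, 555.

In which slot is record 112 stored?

3

Insert 912: h=8, slot 8 empty → index 8.
Insert 183: h=6, slot 6 empty → index 6.
Insert 60: h=7, slot 7 empty → index 7.
Insert 983: h=7, slots 7,8 occupied → index 11.
Insert 112: h=7, slots 7,8,11 occupied → index 3.
Insert 555: h=9, slot 9 empty → index 9.
Table: [_, _, _, 112, _, _, 183, 60, 912, 555, _, 983, _]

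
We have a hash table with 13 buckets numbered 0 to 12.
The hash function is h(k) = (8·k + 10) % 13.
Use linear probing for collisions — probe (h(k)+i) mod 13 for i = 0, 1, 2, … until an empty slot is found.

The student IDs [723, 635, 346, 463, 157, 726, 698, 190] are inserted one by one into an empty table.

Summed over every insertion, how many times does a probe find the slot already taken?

7

723 hashes to 9; slot 9 is free -> place at 9.
635 hashes to 7; slot 7 is free -> place at 7.
346 hashes to 9; 9 taken -> place at 10.
463 hashes to 9; 9,10 taken -> place at 11.
157 hashes to 5; slot 5 is free -> place at 5.
726 hashes to 7; 7 taken -> place at 8.
698 hashes to 4; slot 4 is free -> place at 4.
190 hashes to 9; 9,10,11 taken -> place at 12.
Table: [_, _, _, _, 698, 157, _, 635, 726, 723, 346, 463, 190]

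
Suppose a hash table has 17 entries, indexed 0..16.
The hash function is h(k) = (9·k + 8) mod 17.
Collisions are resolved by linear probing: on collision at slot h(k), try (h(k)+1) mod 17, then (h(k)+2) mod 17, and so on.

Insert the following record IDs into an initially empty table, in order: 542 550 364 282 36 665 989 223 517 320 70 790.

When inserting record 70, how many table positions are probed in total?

542: h=7 -> slot 7
550: h=11 -> slot 11
364: h=3 -> slot 3
282: h=13 -> slot 13
36: h=9 -> slot 9
665: h=9, probe 9,10 -> slot 10
989: h=1 -> slot 1
223: h=9, probe 9,10,11,12 -> slot 12
517: h=3, probe 3,4 -> slot 4
320: h=15 -> slot 15
70: h=9, probe 9,10,11,12,13,14 -> slot 14
790: h=12, probe 12,13,14,15,16 -> slot 16
Table: [-, 989, -, 364, 517, -, -, 542, -, 36, 665, 550, 223, 282, 70, 320, 790]

6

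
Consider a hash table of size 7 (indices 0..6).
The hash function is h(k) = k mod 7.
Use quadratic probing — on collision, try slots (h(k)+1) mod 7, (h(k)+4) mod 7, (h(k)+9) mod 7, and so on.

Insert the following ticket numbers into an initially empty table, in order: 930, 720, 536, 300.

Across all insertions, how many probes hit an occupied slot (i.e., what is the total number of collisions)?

3

Insert 930: h=6, slot 6 empty → index 6.
Insert 720: h=6, slot 6 occupied → index 0.
Insert 536: h=4, slot 4 empty → index 4.
Insert 300: h=6, slots 6,0 occupied → index 3.
Table: [720, -, -, 300, 536, -, 930]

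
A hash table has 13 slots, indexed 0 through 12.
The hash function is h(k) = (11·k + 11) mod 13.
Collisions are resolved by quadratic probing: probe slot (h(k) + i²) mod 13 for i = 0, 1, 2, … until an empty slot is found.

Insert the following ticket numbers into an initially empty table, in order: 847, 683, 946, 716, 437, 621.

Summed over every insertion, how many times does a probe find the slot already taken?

847 hashes to 7; slot 7 is free => place at 7.
683 hashes to 10; slot 10 is free => place at 10.
946 hashes to 4; slot 4 is free => place at 4.
716 hashes to 9; slot 9 is free => place at 9.
437 hashes to 8; slot 8 is free => place at 8.
621 hashes to 4; 4 taken => place at 5.
Table: [., ., ., ., 946, 621, ., 847, 437, 716, 683, ., .]

1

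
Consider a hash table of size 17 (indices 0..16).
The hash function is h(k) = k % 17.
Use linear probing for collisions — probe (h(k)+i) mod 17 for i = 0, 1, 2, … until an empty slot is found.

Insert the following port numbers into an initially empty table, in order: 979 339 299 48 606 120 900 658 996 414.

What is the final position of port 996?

Insert 979: h=10, slot 10 empty => index 10.
Insert 339: h=16, slot 16 empty => index 16.
Insert 299: h=10, slot 10 occupied => index 11.
Insert 48: h=14, slot 14 empty => index 14.
Insert 606: h=11, slot 11 occupied => index 12.
Insert 120: h=1, slot 1 empty => index 1.
Insert 900: h=16, slot 16 occupied => index 0.
Insert 658: h=12, slot 12 occupied => index 13.
Insert 996: h=10, slots 10,11,12,13,14 occupied => index 15.
Insert 414: h=6, slot 6 empty => index 6.
Table: [900, 120, ∅, ∅, ∅, ∅, 414, ∅, ∅, ∅, 979, 299, 606, 658, 48, 996, 339]

15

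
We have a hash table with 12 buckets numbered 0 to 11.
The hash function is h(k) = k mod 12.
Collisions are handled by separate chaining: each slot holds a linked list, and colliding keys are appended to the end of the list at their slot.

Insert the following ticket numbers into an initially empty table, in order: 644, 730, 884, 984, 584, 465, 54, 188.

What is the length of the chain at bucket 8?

Insert 644: h=8, bucket 8 empty -> new chain.
Insert 730: h=10, bucket 10 empty -> new chain.
Insert 884: h=8, bucket 8 nonempty -> append to chain.
Insert 984: h=0, bucket 0 empty -> new chain.
Insert 584: h=8, bucket 8 nonempty -> append to chain.
Insert 465: h=9, bucket 9 empty -> new chain.
Insert 54: h=6, bucket 6 empty -> new chain.
Insert 188: h=8, bucket 8 nonempty -> append to chain.
Final buckets:
0: 984
1: ∅
2: ∅
3: ∅
4: ∅
5: ∅
6: 54
7: ∅
8: 644 -> 884 -> 584 -> 188
9: 465
10: 730
11: ∅

4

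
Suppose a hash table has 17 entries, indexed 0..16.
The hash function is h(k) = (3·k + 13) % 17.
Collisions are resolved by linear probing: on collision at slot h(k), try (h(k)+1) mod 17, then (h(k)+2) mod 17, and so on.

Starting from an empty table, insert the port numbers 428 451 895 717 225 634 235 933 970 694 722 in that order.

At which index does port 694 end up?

428 hashes to 5; slot 5 is free => place at 5.
451 hashes to 6; slot 6 is free => place at 6.
895 hashes to 12; slot 12 is free => place at 12.
717 hashes to 5; 5,6 taken => place at 7.
225 hashes to 8; slot 8 is free => place at 8.
634 hashes to 11; slot 11 is free => place at 11.
235 hashes to 4; slot 4 is free => place at 4.
933 hashes to 7; 7,8 taken => place at 9.
970 hashes to 16; slot 16 is free => place at 16.
694 hashes to 4; 4,5,6,7,8,9 taken => place at 10.
722 hashes to 3; slot 3 is free => place at 3.
Table: [-, -, -, 722, 235, 428, 451, 717, 225, 933, 694, 634, 895, -, -, -, 970]

10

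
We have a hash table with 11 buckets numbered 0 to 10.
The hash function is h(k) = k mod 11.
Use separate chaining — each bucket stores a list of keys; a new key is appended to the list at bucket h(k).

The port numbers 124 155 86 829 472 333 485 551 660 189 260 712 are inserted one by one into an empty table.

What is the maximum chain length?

124 → bucket 3
155 → bucket 1
86 → bucket 9
829 → bucket 4
472 → bucket 10
333 → bucket 3 (collision)
485 → bucket 1 (collision)
551 → bucket 1 (collision)
660 → bucket 0
189 → bucket 2
260 → bucket 7
712 → bucket 8
Final buckets:
0: 660
1: 155 -> 485 -> 551
2: 189
3: 124 -> 333
4: 829
5: —
6: —
7: 260
8: 712
9: 86
10: 472

3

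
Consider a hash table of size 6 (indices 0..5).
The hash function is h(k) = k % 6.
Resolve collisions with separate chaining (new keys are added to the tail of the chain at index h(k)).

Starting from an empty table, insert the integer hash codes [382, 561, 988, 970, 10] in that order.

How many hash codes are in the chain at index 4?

4

Insert 382: h=4, bucket 4 empty → new chain.
Insert 561: h=3, bucket 3 empty → new chain.
Insert 988: h=4, bucket 4 nonempty → append to chain.
Insert 970: h=4, bucket 4 nonempty → append to chain.
Insert 10: h=4, bucket 4 nonempty → append to chain.
Final buckets:
0: .
1: .
2: .
3: 561
4: 382 -> 988 -> 970 -> 10
5: .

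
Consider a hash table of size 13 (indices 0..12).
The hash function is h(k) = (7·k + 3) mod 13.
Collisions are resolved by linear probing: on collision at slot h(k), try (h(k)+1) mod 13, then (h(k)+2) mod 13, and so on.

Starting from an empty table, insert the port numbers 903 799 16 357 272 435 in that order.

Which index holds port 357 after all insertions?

903: h=6 => slot 6
799: h=6, probe 6,7 => slot 7
16: h=11 => slot 11
357: h=6, probe 6,7,8 => slot 8
272: h=9 => slot 9
435: h=6, probe 6,7,8,9,10 => slot 10
Table: [., ., ., ., ., ., 903, 799, 357, 272, 435, 16, .]

8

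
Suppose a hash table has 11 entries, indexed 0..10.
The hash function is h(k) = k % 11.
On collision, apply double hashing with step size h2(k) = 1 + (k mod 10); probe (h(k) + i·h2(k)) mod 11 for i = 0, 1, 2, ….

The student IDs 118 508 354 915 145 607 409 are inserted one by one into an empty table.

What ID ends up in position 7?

118 hashes to 8; slot 8 is free → place at 8.
508 hashes to 2; slot 2 is free → place at 2.
354 hashes to 2, h2=5; 2 taken → place at 7.
915 hashes to 2, h2=6; 2,8 taken → place at 3.
145 hashes to 2, h2=6; 2,8,3 taken → place at 9.
607 hashes to 2, h2=8; 2 taken → place at 10.
409 hashes to 2, h2=10; 2 taken → place at 1.
Table: [—, 409, 508, 915, —, —, —, 354, 118, 145, 607]

354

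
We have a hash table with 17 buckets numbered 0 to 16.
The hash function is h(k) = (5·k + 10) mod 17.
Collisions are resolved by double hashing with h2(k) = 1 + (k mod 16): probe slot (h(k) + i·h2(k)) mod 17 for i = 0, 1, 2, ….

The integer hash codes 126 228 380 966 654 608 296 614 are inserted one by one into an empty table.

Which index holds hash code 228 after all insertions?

126: h=11 => slot 11
228: h=11, h2=5, probe 11,16 => slot 16
380: h=6 => slot 6
966: h=12 => slot 12
654: h=16, h2=15, probe 16,14 => slot 14
608: h=7 => slot 7
296: h=11, h2=9, probe 11,3 => slot 3
614: h=3, h2=7, probe 3,10 => slot 10
Table: [_, _, _, 296, _, _, 380, 608, _, _, 614, 126, 966, _, 654, _, 228]

16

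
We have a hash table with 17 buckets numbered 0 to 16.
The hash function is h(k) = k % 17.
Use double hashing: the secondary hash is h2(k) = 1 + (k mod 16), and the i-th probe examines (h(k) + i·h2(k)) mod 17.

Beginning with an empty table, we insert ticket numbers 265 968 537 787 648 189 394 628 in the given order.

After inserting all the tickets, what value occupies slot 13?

265: h=10 -> slot 10
968: h=16 -> slot 16
537: h=10, h2=10, probe 10,3 -> slot 3
787: h=5 -> slot 5
648: h=2 -> slot 2
189: h=2, h2=14, probe 2,16,13 -> slot 13
394: h=3, h2=11, probe 3,14 -> slot 14
628: h=16, h2=5, probe 16,4 -> slot 4
Table: [—, —, 648, 537, 628, 787, —, —, —, —, 265, —, —, 189, 394, —, 968]

189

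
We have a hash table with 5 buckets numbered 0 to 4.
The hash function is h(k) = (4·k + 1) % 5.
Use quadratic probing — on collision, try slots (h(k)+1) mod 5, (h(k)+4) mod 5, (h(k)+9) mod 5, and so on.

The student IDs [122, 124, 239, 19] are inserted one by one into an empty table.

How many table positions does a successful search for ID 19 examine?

122: h=4 → slot 4
124: h=2 → slot 2
239: h=2, probe 2,3 → slot 3
19: h=2, probe 2,3,1 → slot 1
Table: [—, 19, 124, 239, 122]
Lookup 19: h=2, probe 2,3,1 → found at 1.

3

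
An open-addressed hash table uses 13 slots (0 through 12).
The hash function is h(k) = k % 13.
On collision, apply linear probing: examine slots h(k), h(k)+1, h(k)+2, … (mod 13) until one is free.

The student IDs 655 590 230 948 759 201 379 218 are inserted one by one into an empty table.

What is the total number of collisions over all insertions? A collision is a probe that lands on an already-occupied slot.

5

655: h=5 → slot 5
590: h=5, probe 5,6 → slot 6
230: h=9 → slot 9
948: h=12 → slot 12
759: h=5, probe 5,6,7 → slot 7
201: h=6, probe 6,7,8 → slot 8
379: h=2 → slot 2
218: h=10 → slot 10
Table: [∅, ∅, 379, ∅, ∅, 655, 590, 759, 201, 230, 218, ∅, 948]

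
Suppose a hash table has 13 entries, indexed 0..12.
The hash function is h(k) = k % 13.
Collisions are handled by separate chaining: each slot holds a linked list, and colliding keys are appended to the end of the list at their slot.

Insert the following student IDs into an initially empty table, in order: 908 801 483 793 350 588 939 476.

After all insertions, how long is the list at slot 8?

2

Insert 908: h=11, bucket 11 empty → new chain.
Insert 801: h=8, bucket 8 empty → new chain.
Insert 483: h=2, bucket 2 empty → new chain.
Insert 793: h=0, bucket 0 empty → new chain.
Insert 350: h=12, bucket 12 empty → new chain.
Insert 588: h=3, bucket 3 empty → new chain.
Insert 939: h=3, bucket 3 nonempty → append to chain.
Insert 476: h=8, bucket 8 nonempty → append to chain.
Final buckets:
0: 793
1: —
2: 483
3: 588 -> 939
4: —
5: —
6: —
7: —
8: 801 -> 476
9: —
10: —
11: 908
12: 350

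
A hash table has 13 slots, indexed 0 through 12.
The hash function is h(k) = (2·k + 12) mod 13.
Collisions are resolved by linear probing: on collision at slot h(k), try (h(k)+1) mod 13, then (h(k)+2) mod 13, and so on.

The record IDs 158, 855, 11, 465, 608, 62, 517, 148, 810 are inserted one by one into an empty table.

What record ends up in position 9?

608

Insert 158: h=3, slot 3 empty → index 3.
Insert 855: h=6, slot 6 empty → index 6.
Insert 11: h=8, slot 8 empty → index 8.
Insert 465: h=6, slot 6 occupied → index 7.
Insert 608: h=6, slots 6,7,8 occupied → index 9.
Insert 62: h=6, slots 6,7,8,9 occupied → index 10.
Insert 517: h=6, slots 6,7,8,9,10 occupied → index 11.
Insert 148: h=9, slots 9,10,11 occupied → index 12.
Insert 810: h=7, slots 7,8,9,10,11,12 occupied → index 0.
Table: [810, ., ., 158, ., ., 855, 465, 11, 608, 62, 517, 148]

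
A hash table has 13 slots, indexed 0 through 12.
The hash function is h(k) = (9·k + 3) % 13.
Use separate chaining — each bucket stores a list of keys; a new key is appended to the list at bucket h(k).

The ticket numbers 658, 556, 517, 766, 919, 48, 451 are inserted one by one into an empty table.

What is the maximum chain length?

3

658 → bucket 10
556 → bucket 2
517 → bucket 2 (collision)
766 → bucket 7
919 → bucket 6
48 → bucket 6 (collision)
451 → bucket 6 (collision)
Final buckets:
0: .
1: .
2: 556 -> 517
3: .
4: .
5: .
6: 919 -> 48 -> 451
7: 766
8: .
9: .
10: 658
11: .
12: .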